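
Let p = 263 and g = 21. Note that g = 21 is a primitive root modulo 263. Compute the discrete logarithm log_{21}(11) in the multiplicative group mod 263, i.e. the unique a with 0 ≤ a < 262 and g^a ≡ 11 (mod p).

48

Baby-step giant-step with m = ceil(sqrt(262)) = 17.
Baby table (21^j mod 263 for j=0..16):
  0:1  1:21  2:178  3:56  4:124  5:237  6:243  7:106
  8:122  9:195  10:150  11:257  12:137  13:247  14:190  15:45
  16:156
Giant step factor: 21^(-17) ≡ 160 (mod 263).
Scan 11·160^i mod 263 for i = 0, 1, …:
  i=0: 11   i=1: 182   i=2: 190
Match at i=2, j=14: a = 2·17 + 14 = 48.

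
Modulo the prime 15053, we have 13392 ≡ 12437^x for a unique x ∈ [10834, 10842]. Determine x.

10841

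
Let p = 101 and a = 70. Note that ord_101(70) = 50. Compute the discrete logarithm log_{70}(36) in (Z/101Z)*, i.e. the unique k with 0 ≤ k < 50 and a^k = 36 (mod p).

Baby-step giant-step with m = ceil(sqrt(50)) = 8.
Baby table (70^j mod 101 for j=0..7):
  0:1  1:70  2:52  3:4  4:78  5:6  6:16  7:9
Giant step factor: 70^(-8) ≡ 80 (mod 101).
Scan 36·80^i mod 101 for i = 0, 1, …:
  i=0: 36   i=1: 52
Match at i=1, j=2: k = 1·8 + 2 = 10.

10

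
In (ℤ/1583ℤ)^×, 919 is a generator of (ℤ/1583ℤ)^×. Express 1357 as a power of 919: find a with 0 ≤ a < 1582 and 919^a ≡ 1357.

287

Baby-step giant-step with m = ceil(sqrt(1582)) = 40.
Baby table (919^j mod 1583 for j=0..39):
  0:1  1:919  2:822  3:327  4:1326  5:1267  6:868  7:1443
  8:1146  9:479  10:127  11:1154  12:1499  13:371  14:604  15:1026
  16:1009  17:1216  18:1489  19:679  20:299  21:922  22:413  23:1210
  24:724  25:496  26:1503  27:881  28:726  29:751  30:1564  31:1535
  32:212  33:119  34:134  35:1255  36:921  37:1077  38:388  39:397
Giant step factor: 919^(-40) ≡ 185 (mod 1583).
Scan 1357·185^i mod 1583 for i = 0, 1, …:
  i=0: 1357   i=1: 931   i=2: 1271   i=3: 851
  i=4: 718   i=5: 1441   i=6: 641   i=7: 1443
Match at i=7, j=7: a = 7·40 + 7 = 287.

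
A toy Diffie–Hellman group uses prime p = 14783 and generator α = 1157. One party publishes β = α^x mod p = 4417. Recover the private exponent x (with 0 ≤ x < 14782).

Baby-step giant-step with m = ceil(sqrt(14782)) = 122.
Baby table (1157^j mod 14783 for j=0..121):
  0:1  1:1157  2:8179  3:1983  4:2966  5:2006  6:11  7:12727
  8:1271  9:7030  10:3060  11:7283  12:121  13:6950  14:13981  15:3415
  16:4094  17:6198  18:1331  19:2535  20:5961  21:7999  22:685  23:9046
  24:14641  25:13102  26:6439  27:14074  28:7535  29:10808  30:13221  31:11075
  32:11697  33:6984  34:8970  35:624  36:12384  37:3561  38:10403  39:2909
  40:9972  41:6864  42:3177  43:9605  44:10952  45:2433  46:6211  47:1589
  48:5381  49:2174  50:2208  51:11980  52:9189  53:2696  54:59  55:9131
  56:9505  57:13516  58:12381  59:90  60:649  61:11743  62:1074  63:846
  64:3144  65:990  66:7139  67:10909  68:11814  69:9306  70:5018  71:10890
  72:4614  73:1735  74:11690  75:13668  76:10849  77:1526  78:6405  79:4302
  80:10326  81:2518  82:1075  83:2003  84:11323  85:2973  86:10105  87:12915
  88:11825  89:7250  90:6289  91:3137  92:7674  93:9018  94:11811  95:5835
  96:10047  97:4941  98:10499  99:10500  100:11657  101:5053  102:7036  103:10002
  104:12008  105:12019  106:9963  107:11234  108:3481  109:6541  110:13824  111:13945
  112:6112  113:5310  114:8725  115:12819  116:4234  117:5565  118:8100  119:14061
  120:7277  121:7962
Giant step factor: 1157^(-122) ≡ 9986 (mod 14783).
Scan 4417·9986^i mod 14783 for i = 0, 1, …:
  i=0: 4417   i=1: 10473   i=2: 8436   i=3: 8362
  i=4: 8548   i=5: 3286   i=6: 10519   i=7: 9519
  i=8: 2044   i=9: 10844     …   i=110: 7958
  i=111: 9963
Match at i=111, j=106: x = 111·122 + 106 = 13648.

13648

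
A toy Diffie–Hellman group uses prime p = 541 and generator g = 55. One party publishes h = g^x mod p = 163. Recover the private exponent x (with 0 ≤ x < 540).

Baby-step giant-step with m = ceil(sqrt(540)) = 24.
Baby table (55^j mod 541 for j=0..23):
  0:1  1:55  2:320  3:288  4:151  5:190  6:171  7:208
  8:79  9:17  10:394  11:30  12:27  13:403  14:525  15:202
  16:290  17:261  18:289  19:206  20:510  21:459  22:359  23:269
Giant step factor: 55^(-24) ≡ 400 (mod 541).
Scan 163·400^i mod 541 for i = 0, 1, …:
  i=0: 163   i=1: 280   i=2: 13   i=3: 331
  i=4: 396   i=5: 428   i=6: 244   i=7: 220
  i=8: 358   i=9: 376   i=10: 2   i=11: 259
  i=12: 269
Match at i=12, j=23: x = 12·24 + 23 = 311.

311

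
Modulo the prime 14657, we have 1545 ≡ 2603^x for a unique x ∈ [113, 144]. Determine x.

135

Compute 2603^113 mod 14657 = 8868, then multiply by 2603 repeatedly:
  2603^113=8868  2603^114=13286  2603^115=7595  2603^116=12149  2603^117=8698
  2603^118=10486  2603^119=3724  2603^120=5295  2603^121=5305  2603^122=2021
  2603^123=13457  2603^124=12998  2603^125=5438  2603^126=11109  2603^127=13123
  2603^128=8359  2603^129=7489  2603^130=57  2603^131=1801  2603^132=12420
  2603^133=10575  2603^134=879  2603^135=1545
Found 1545 at exponent 135.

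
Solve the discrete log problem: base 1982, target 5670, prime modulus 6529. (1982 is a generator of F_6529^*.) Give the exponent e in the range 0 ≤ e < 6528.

3069

Baby-step giant-step with m = ceil(sqrt(6528)) = 81.
Baby table (1982^j mod 6529 for j=0..80):
  0:1  1:1982  2:4395  3:1204  4:3243  5:3090  6:178  7:230
  8:5359  9:5384  10:2702  11:1584  12:5568  13:1766  14:668  15:5118
  16:4339  17:1205  18:5225  19:956  20:1382  21:3473  22:1920  23:5562
  24:2932  25:414  26:4423  27:4468  28:2252  29:4157  30:6105  31:1873
  32:3814  33:5295  34:2587  35:2169  36:2876  37:415  38:6405  39:2334
  40:3456  41:871  42:2666  43:2051  44:4044  45:4125  46:1442  47:4871
  48:4460  49:5983  50:1642  51:3002  52:2045  53:5210  54:3871  55:747
  56:5000  57:5507  58:4915  59:262  60:3493  61:2386  62:2056  63:896
  64:6513  65:933  66:1499  67:323  68:344  69:2792  70:3681  71:2849
  72:5662  73:5262  74:2471  75:772  76:2318  77:4389  78:2370  79:2989
  80:2395
Giant step factor: 1982^(-81) ≡ 3105 (mod 6529).
Scan 5670·3105^i mod 6529 for i = 0, 1, …:
  i=0: 5670   i=1: 3166   i=2: 4285   i=3: 5352
  i=4: 1655   i=5: 452   i=6: 6254   i=7: 1424
  i=8: 1387   i=9: 4024     …   i=36: 1520
  i=37: 5662
Match at i=37, j=72: e = 37·81 + 72 = 3069.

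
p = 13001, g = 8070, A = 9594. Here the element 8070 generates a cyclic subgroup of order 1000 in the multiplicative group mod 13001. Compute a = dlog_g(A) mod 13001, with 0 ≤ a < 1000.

284

Baby-step giant-step with m = ceil(sqrt(1000)) = 32.
Baby table (8070^j mod 13001 for j=0..31):
  0:1  1:8070  2:2891  3:6576  4:11239  5:3754  6:2450  7:9980
  8:10406  9:2961  10:12433  11:5593  12:9039  13:9120  14:12740  15:12893
  16:12508  17:12797  18:4847  19:8282  20:10600  21:8421  22:1243  23:7239
  24:5237  25:9340  26:7003  27:11864  28:3116  29:2186  30:11664  31:1240
Giant step factor: 8070^(-32) ≡ 429 (mod 13001).
Scan 9594·429^i mod 13001 for i = 0, 1, …:
  i=0: 9594   i=1: 7510   i=2: 10543   i=3: 11600
  i=4: 10018   i=5: 7392   i=6: 11925   i=7: 6432
  i=8: 3116
Match at i=8, j=28: a = 8·32 + 28 = 284.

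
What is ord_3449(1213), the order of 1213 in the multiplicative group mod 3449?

The order of 1213 must divide p − 1 = 3448 = 2^3 · 431.
Divisors: 1, 2, 4, 8, 431, 862, 1724, 3448.
Check each in increasing order: 1213^1 ≡ 1213;  1213^2 ≡ 2095;  1213^4 ≡ 1897;  1213^8 ≡ 1302;  1213^431 ≡ 3448;  1213^862 ≡ 1.
Smallest exponent giving 1 is 862.

862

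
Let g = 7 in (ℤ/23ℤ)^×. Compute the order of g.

22

The order of 7 must divide p − 1 = 22 = 2 · 11.
Divisors: 1, 2, 11, 22.
Check each in increasing order: 7^1 ≡ 7;  7^2 ≡ 3;  7^11 ≡ 22;  7^22 ≡ 1.
Smallest exponent giving 1 is 22.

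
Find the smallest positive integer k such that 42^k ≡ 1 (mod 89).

The order of 42 must divide p − 1 = 88 = 2^3 · 11.
Divisors: 1, 2, 4, 8, 11, 22, 44, 88.
Check each in increasing order: 42^1 ≡ 42;  42^2 ≡ 73;  42^4 ≡ 78;  42^8 ≡ 32;  42^11 ≡ 34;  42^22 ≡ 88;  42^44 ≡ 1.
Smallest exponent giving 1 is 44.

44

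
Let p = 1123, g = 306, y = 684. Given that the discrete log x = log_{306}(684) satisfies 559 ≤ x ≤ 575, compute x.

568

Compute 306^559 mod 1123 = 860, then multiply by 306 repeatedly:
  306^559=860  306^560=378  306^561=1122  306^562=817  306^563=696
  306^564=729  306^565=720  306^566=212  306^567=861  306^568=684
Found 684 at exponent 568.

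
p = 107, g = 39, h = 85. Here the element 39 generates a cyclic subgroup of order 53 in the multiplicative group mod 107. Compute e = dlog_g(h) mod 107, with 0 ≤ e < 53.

Successive powers of 39 modulo 107:
  39^0=1  39^1=39  39^2=23  39^3=41  39^4=101  39^5=87
  39^6=76  39^7=75  39^8=36  39^9=13  39^10=79  39^11=85
So 39^11 ≡ 85 (mod 107), giving e = 11.

11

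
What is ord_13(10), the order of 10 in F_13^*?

6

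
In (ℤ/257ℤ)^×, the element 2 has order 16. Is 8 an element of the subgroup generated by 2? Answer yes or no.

yes

⟨2⟩ has order 16; its elements mod 257 are {1, 2, 4, 8, 16, 32, 64, 128, 129, 193, 225, 241, 249, 253, 255, 256}.
8 is in this set.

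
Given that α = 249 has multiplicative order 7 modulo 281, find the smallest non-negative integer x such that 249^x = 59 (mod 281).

5

Successive powers of 249 modulo 281:
  249^0=1  249^1=249  249^2=181  249^3=109  249^4=165  249^5=59
So 249^5 ≡ 59 (mod 281), giving x = 5.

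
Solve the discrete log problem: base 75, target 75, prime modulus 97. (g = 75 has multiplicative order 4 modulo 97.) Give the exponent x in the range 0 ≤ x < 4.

1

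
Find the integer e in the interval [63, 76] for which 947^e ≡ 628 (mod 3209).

Compute 947^63 mod 3209 = 590, then multiply by 947 repeatedly:
  947^63=590  947^64=364  947^65=1345  947^66=2951  947^67=2767
  947^68=1805  947^69=2147  947^70=1912  947^71=788  947^72=1748
  947^73=2721  947^74=3169  947^75=628
Found 628 at exponent 75.

75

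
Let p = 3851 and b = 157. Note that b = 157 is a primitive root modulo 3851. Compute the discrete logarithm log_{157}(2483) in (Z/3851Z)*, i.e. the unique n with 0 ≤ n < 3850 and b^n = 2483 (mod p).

944

Baby-step giant-step with m = ceil(sqrt(3850)) = 63.
Baby table (157^j mod 3851 for j=0..62):
  0:1  1:157  2:1543  3:3489  4:931  5:3680  6:110  7:1866
  8:286  9:2541  10:2284  11:445  12:547  13:1157  14:652  15:2238
  16:925  17:2738  18:2405  19:187  20:2402  21:3567  22:1624  23:802
  24:2682  25:1315  26:2352  27:3419  28:1494  29:3498  30:2344  31:2163
  32:703  33:2543  34:2598  35:3531  36:3674  37:3019  38:310  39:2458
  40:806  41:3310  42:3636  43:904  44:3292  45:810  46:87  47:2106
  48:3307  49:3165  50:126  51:527  52:1868  53:600  54:1776  55:1560
  56:2307  57:205  58:1377  59:533  60:2810  61:2156  62:3455
Giant step factor: 157^(-63) ≡ 2348 (mod 3851).
Scan 2483·2348^i mod 3851 for i = 0, 1, …:
  i=0: 2483   i=1: 3521   i=2: 3062   i=3: 3610
  i=4: 229   i=5: 2403   i=6: 529   i=7: 2070
  i=8: 398   i=9: 2562     …   i=13: 669
  i=14: 3455
Match at i=14, j=62: n = 14·63 + 62 = 944.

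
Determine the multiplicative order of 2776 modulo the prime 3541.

708

The order of 2776 must divide p − 1 = 3540 = 2^2 · 3 · 5 · 59.
Divisors: 1, 2, 3, 4, 5, 6, 10, 12, 15, 20, 30, 59, 60, 118, 177, 236, 295, 354, 590, 708, 885, 1180, 1770, 3540.
Check each in increasing order: 2776^1 ≡ 2776;  2776^2 ≡ 960;  2776^3 ≡ 2128;  2776^4 ≡ 940;  2776^5 ≡ 3264;  2776^6 ≡ 2986;  2776^10 ≡ 2368;  2776^12 ≡ 3499;  2776^15 ≡ 2690;  2776^20 ≡ 2021;  2776^30 ≡ 1837;  2776^59 ≡ 1995;  2776^60 ≡ 3537;  2776^118 ≡ 3482;  2776^177 ≡ 2689;  2776^236 ≡ 3481;  2776^295 ≡ 694;  2776^354 ≡ 3540;  2776^590 ≡ 60;  2776^708 ≡ 1.
Smallest exponent giving 1 is 708.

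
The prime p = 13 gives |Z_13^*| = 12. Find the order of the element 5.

The order of 5 must divide p − 1 = 12 = 2^2 · 3.
Divisors: 1, 2, 3, 4, 6, 12.
Check each in increasing order: 5^1 ≡ 5;  5^2 ≡ 12;  5^3 ≡ 8;  5^4 ≡ 1.
Smallest exponent giving 1 is 4.

4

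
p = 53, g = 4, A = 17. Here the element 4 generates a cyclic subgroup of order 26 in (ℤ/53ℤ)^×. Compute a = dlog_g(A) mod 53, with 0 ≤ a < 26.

5

Successive powers of 4 modulo 53:
  4^0=1  4^1=4  4^2=16  4^3=11  4^4=44  4^5=17
So 4^5 ≡ 17 (mod 53), giving a = 5.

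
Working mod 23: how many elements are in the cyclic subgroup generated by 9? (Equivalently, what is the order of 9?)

The order of 9 must divide p − 1 = 22 = 2 · 11.
Divisors: 1, 2, 11, 22.
Check each in increasing order: 9^1 ≡ 9;  9^2 ≡ 12;  9^11 ≡ 1.
Smallest exponent giving 1 is 11.

11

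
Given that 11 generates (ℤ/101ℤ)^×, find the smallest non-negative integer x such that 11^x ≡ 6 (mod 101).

90

Baby-step giant-step with m = ceil(sqrt(100)) = 10.
Baby table (11^j mod 101 for j=0..9):
  0:1  1:11  2:20  3:18  4:97  5:57  6:21  7:29
  8:16  9:75
Giant step factor: 11^(-10) ≡ 6 (mod 101).
Scan 6·6^i mod 101 for i = 0, 1, …:
  i=0: 6   i=1: 36   i=2: 14   i=3: 84
  i=4: 100   i=5: 95   i=6: 65   i=7: 87
  i=8: 17   i=9: 1
Match at i=9, j=0: x = 9·10 + 0 = 90.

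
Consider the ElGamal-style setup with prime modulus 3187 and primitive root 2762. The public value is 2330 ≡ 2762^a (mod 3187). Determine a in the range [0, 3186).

Baby-step giant-step with m = ceil(sqrt(3186)) = 57.
Baby table (2762^j mod 3187 for j=0..56):
  0:1  1:2762  2:2153  3:2831  4:1511  5:1599  6:2443  7:687
  8:1229  9:343  10:827  11:2282  12:2185  13:1979  14:293  15:2955
  16:2990  17:863  18:2917  19:18  20:1911  21:510  22:3153  23:1702
  24:99  25:2543  26:2805  27:3000  28:2987  29:2138  30:2832  31:1086
  32:565  33:2087  34:2198  35:2828  36:2786  37:1514  38:324  39:2528
  40:2806  41:2575  42:1953  43:1782  44:1156  45:2685  46:3008  47:2774
  48:240  49:3171  50:426  51:609  52:2509  53:1320  54:3099  55:2343
  56:1756
Giant step factor: 2762^(-57) ≡ 147 (mod 3187).
Scan 2330·147^i mod 3187 for i = 0, 1, …:
  i=0: 2330   i=1: 1501   i=2: 744   i=3: 1010
  i=4: 1868   i=5: 514   i=6: 2257   i=7: 331
  i=8: 852   i=9: 951     …   i=29: 1732
  i=30: 2831
Match at i=30, j=3: a = 30·57 + 3 = 1713.

1713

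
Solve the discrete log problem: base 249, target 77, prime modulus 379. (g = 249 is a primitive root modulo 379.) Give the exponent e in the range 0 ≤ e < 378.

222

Baby-step giant-step with m = ceil(sqrt(378)) = 20.
Baby table (249^j mod 379 for j=0..19):
  0:1  1:249  2:224  3:63  4:148  5:89  6:179  7:228
  8:301  9:286  10:341  11:13  12:205  13:259  14:61  15:29
  16:20  17:53  18:311  19:123
Giant step factor: 249^(-20) ≡ 100 (mod 379).
Scan 77·100^i mod 379 for i = 0, 1, …:
  i=0: 77   i=1: 120   i=2: 251   i=3: 86
  i=4: 262   i=5: 49   i=6: 352   i=7: 332
  i=8: 227   i=9: 339   i=10: 169   i=11: 224
Match at i=11, j=2: e = 11·20 + 2 = 222.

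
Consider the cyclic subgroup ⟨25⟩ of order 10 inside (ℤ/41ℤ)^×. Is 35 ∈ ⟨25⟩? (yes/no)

no

⟨25⟩ has order 10; its elements mod 41 are {1, 4, 10, 16, 18, 23, 25, 31, 37, 40}.
35 is not in this set.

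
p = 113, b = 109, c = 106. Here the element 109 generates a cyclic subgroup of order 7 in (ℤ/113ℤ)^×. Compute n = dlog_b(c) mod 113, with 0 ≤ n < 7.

5

Successive powers of 109 modulo 113:
  109^0=1  109^1=109  109^2=16  109^3=49  109^4=30  109^5=106
So 109^5 ≡ 106 (mod 113), giving n = 5.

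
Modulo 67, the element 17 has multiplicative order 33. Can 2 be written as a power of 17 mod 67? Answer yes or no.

2 ∈ ⟨17⟩ iff 2^33 ≡ 1 (mod 67), since |⟨17⟩| = 33.
2^33 mod 67 = 66.
Since 66 ≠ 1, 2 does not lie in the subgroup.

no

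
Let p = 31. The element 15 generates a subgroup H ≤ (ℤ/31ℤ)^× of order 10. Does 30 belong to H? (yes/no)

yes

⟨15⟩ has order 10; its elements mod 31 are {1, 2, 4, 8, 15, 16, 23, 27, 29, 30}.
30 is in this set.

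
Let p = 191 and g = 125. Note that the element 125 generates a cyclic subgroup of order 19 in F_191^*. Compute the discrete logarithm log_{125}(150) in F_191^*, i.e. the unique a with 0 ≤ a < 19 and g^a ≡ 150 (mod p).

3

Successive powers of 125 modulo 191:
  125^0=1  125^1=125  125^2=154  125^3=150
So 125^3 ≡ 150 (mod 191), giving a = 3.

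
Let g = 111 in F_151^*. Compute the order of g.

The order of 111 must divide p − 1 = 150 = 2 · 3 · 5^2.
Divisors: 1, 2, 3, 5, 6, 10, 15, 25, 30, 50, 75, 150.
Check each in increasing order: 111^1 ≡ 111;  111^2 ≡ 90;  111^3 ≡ 24;  111^5 ≡ 46;  111^6 ≡ 123;  111^10 ≡ 2;  111^15 ≡ 92;  111^25 ≡ 33;  111^30 ≡ 8;  111^50 ≡ 32;  111^75 ≡ 150;  111^150 ≡ 1.
Smallest exponent giving 1 is 150.

150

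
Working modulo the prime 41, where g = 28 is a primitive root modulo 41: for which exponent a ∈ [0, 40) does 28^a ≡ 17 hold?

Successive powers of 28 modulo 41:
  28^0=1  28^1=28  28^2=5  28^3=17
So 28^3 ≡ 17 (mod 41), giving a = 3.

3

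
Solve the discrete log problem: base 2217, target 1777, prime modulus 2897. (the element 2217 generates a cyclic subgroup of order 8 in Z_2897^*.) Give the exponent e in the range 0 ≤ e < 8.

2

Successive powers of 2217 modulo 2897:
  2217^0=1  2217^1=2217  2217^2=1777
So 2217^2 ≡ 1777 (mod 2897), giving e = 2.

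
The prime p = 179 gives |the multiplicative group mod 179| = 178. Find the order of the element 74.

89

The order of 74 must divide p − 1 = 178 = 2 · 89.
Divisors: 1, 2, 89, 178.
Check each in increasing order: 74^1 ≡ 74;  74^2 ≡ 106;  74^89 ≡ 1.
Smallest exponent giving 1 is 89.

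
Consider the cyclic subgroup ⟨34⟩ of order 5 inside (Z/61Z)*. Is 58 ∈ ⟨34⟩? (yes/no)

yes

⟨34⟩ has order 5; its elements mod 61 are {1, 9, 20, 34, 58}.
58 is in this set.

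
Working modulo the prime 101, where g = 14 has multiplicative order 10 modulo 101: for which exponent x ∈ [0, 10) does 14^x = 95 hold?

Successive powers of 14 modulo 101:
  14^0=1  14^1=14  14^2=95
So 14^2 ≡ 95 (mod 101), giving x = 2.

2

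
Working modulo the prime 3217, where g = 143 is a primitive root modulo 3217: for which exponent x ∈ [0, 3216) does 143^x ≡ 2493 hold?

Baby-step giant-step with m = ceil(sqrt(3216)) = 57.
Baby table (143^j mod 3217 for j=0..56):
  0:1  1:143  2:1147  3:3171  4:3073  5:1927  6:2116  7:190
  8:1434  9:2391  10:911  11:1593  12:2609  13:3132  14:713  15:2232
  16:693  17:2589  18:272  19:292  20:3152  21:356  22:2653  23:2990
  24:2926  25:208  26:791  27:518  28:83  29:2218  30:1908  31:2616
  32:916  33:2308  34:1910  35:2902  36:3210  37:2216  38:1622  39:322
  40:1008  41:2596  42:1273  43:1887  44:2830  45:2565  46:57  47:1717
  48:1039  49:595  50:1443  51:461  52:1583  53:1179  54:1313  55:1173
  56:455
Giant step factor: 143^(-57) ≡ 1096 (mod 3217).
Scan 2493·1096^i mod 3217 for i = 0, 1, …:
  i=0: 2493   i=1: 1095   i=2: 179   i=3: 3164
  i=4: 3035   i=5: 3199   i=6: 2791   i=7: 2786
  i=8: 523   i=9: 582     …   i=14: 2876
  i=15: 2653
Match at i=15, j=22: x = 15·57 + 22 = 877.

877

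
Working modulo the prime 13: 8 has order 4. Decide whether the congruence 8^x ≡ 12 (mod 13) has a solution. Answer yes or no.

⟨8⟩ has order 4; its elements mod 13 are {1, 5, 8, 12}.
12 is in this set.

yes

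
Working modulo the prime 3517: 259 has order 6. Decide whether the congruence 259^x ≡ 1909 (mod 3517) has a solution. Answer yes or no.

no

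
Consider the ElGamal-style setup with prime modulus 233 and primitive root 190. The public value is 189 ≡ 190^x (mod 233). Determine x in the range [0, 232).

125

Baby-step giant-step with m = ceil(sqrt(232)) = 16.
Baby table (190^j mod 233 for j=0..15):
  0:1  1:190  2:218  3:179  4:225  5:111  6:120  7:199
  8:64  9:44  10:205  11:39  12:187  13:114  14:224  15:154
Giant step factor: 190^(-16) ≡ 126 (mod 233).
Scan 189·126^i mod 233 for i = 0, 1, …:
  i=0: 189   i=1: 48   i=2: 223   i=3: 138
  i=4: 146   i=5: 222   i=6: 12   i=7: 114
Match at i=7, j=13: x = 7·16 + 13 = 125.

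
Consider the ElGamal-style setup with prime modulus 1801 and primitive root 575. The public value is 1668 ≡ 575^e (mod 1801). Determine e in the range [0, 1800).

Baby-step giant-step with m = ceil(sqrt(1800)) = 43.
Baby table (575^j mod 1801 for j=0..42):
  0:1  1:575  2:1042  3:1218  4:1562  5:1252  6:1301  7:660
  8:1290  9:1539  10:634  11:748  12:1462  13:1384  14:1559  15:1328
  16:1777  17:608  18:206  19:1385  20:333  21:569  22:1194  23:369
  24:1458  25:885  26:993  27:58  28:932  29:1003  30:405  31:546
  32:576  33:1617  34:459  35:979  36:1013  37:752  38:160  39:149
  40:1028  41:372  42:1382
Giant step factor: 575^(-43) ≡ 1026 (mod 1801).
Scan 1668·1026^i mod 1801 for i = 0, 1, …:
  i=0: 1668   i=1: 418   i=2: 230   i=3: 49
  i=4: 1647   i=5: 484   i=6: 1309   i=7: 1289
  i=8: 580   i=9: 750     …   i=30: 26
  i=31: 1462
Match at i=31, j=12: e = 31·43 + 12 = 1345.

1345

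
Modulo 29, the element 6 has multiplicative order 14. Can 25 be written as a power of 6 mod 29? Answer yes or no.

yes

⟨6⟩ has order 14; its elements mod 29 are {1, 4, 5, 6, 7, 9, 13, 16, 20, 22, 23, 24, 25, 28}.
25 is in this set.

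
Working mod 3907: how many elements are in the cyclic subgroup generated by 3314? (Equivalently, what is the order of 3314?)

1953

The order of 3314 must divide p − 1 = 3906 = 2 · 3^2 · 7 · 31.
Divisors: 1, 2, 3, 6, 7, 9, 14, 18, 21, 31, 42, 62, 63, 93, 126, 186, 217, 279, 434, 558, 651, 1302, 1953, 3906.
Check each in increasing order: 3314^1 ≡ 3314;  3314^2 ≡ 19;  3314^3 ≡ 454;  3314^6 ≡ 2952;  3314^7 ≡ 3707;  3314^9 ≡ 107;  3314^14 ≡ 930;  3314^18 ≡ 3635;  3314^21 ≡ 1536;  3314^31 ≡ 3286;  3314^42 ≡ 3375;  3314^62 ≡ 2755;  3314^63 ≡ 3318;  3314^93 ≡ 411;  3314^126 ≡ 3105;  3314^186 ≡ 920;  3314^217 ≡ 3009;  3314^279 ≡ 3048;  3314^434 ≡ 1562;  3314^558 ≡ 3365;  3314^651 ≡ 3844;  3314^1302 ≡ 62;  3314^1953 ≡ 1.
Smallest exponent giving 1 is 1953.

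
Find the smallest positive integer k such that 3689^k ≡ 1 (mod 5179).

2589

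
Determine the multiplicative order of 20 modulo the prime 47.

46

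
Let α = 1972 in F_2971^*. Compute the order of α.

135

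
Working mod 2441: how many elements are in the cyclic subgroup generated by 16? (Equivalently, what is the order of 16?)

305

The order of 16 must divide p − 1 = 2440 = 2^3 · 5 · 61.
Divisors: 1, 2, 4, 5, 8, 10, 20, 40, 61, 122, 244, 305, 488, 610, 1220, 2440.
Check each in increasing order: 16^1 ≡ 16;  16^2 ≡ 256;  16^4 ≡ 2070;  16^5 ≡ 1387;  16^8 ≡ 945;  16^10 ≡ 261;  16^20 ≡ 2214;  16^40 ≡ 268;  16^61 ≡ 583;  16^122 ≡ 590;  16^244 ≡ 1478;  16^305 ≡ 1.
Smallest exponent giving 1 is 305.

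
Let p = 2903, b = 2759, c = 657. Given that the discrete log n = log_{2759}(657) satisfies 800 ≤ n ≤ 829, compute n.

Compute 2759^800 mod 2903 = 2624, then multiply by 2759 repeatedly:
  2759^800=2624  2759^801=2437  2759^802=335  2759^803=1111  2759^804=2584
  2759^805=2391  2759^806=1153  2759^807=2342  2759^808=2403  2759^809=2328
  2759^810=1516  2759^811=2324  2759^812=2092  2759^813=664  2759^814=183
  2759^815=2678  2759^816=467  2759^817=2424  2759^818=2207  2759^819=1522
  2759^820=1460  2759^821=1679  2759^822=2076  2759^823=65  2759^824=2252
  2759^825=848  2759^826=2717  2759^827=657
Found 657 at exponent 827.

827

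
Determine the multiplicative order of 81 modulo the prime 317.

The order of 81 must divide p − 1 = 316 = 2^2 · 79.
Divisors: 1, 2, 4, 79, 158, 316.
Check each in increasing order: 81^1 ≡ 81;  81^2 ≡ 221;  81^4 ≡ 23;  81^79 ≡ 1.
Smallest exponent giving 1 is 79.

79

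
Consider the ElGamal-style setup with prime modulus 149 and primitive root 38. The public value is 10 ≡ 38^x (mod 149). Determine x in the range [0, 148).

Baby-step giant-step with m = ceil(sqrt(148)) = 13.
Baby table (38^j mod 149 for j=0..12):
  0:1  1:38  2:103  3:40  4:30  5:97  6:110  7:8
  8:6  9:79  10:22  11:91  12:31
Giant step factor: 38^(-13) ≡ 117 (mod 149).
Scan 10·117^i mod 149 for i = 0, 1, …:
  i=0: 10   i=1: 127   i=2: 108   i=3: 120
  i=4: 34   i=5: 104   i=6: 99   i=7: 110
Match at i=7, j=6: x = 7·13 + 6 = 97.

97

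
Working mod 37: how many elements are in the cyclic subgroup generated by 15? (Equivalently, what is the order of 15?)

36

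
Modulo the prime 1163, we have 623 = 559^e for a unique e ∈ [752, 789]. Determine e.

Compute 559^752 mod 1163 = 359, then multiply by 559 repeatedly:
  559^752=359  559^753=645  559^754=25  559^755=19  559^756=154
  559^757=24  559^758=623
Found 623 at exponent 758.

758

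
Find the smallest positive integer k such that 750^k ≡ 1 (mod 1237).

The order of 750 must divide p − 1 = 1236 = 2^2 · 3 · 103.
Divisors: 1, 2, 3, 4, 6, 12, 103, 206, 309, 412, 618, 1236.
Check each in increasing order: 750^1 ≡ 750;  750^2 ≡ 902;  750^3 ≡ 1098;  750^4 ≡ 895;  750^6 ≡ 766;  750^12 ≡ 418;  750^103 ≡ 936;  750^206 ≡ 300;  750^309 ≡ 1.
Smallest exponent giving 1 is 309.

309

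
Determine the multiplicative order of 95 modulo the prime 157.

156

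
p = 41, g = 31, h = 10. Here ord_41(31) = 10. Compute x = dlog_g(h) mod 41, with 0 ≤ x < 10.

Successive powers of 31 modulo 41:
  31^0=1  31^1=31  31^2=18  31^3=25  31^4=37  31^5=40
  31^6=10
So 31^6 ≡ 10 (mod 41), giving x = 6.

6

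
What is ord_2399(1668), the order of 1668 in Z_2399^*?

The order of 1668 must divide p − 1 = 2398 = 2 · 11 · 109.
Divisors: 1, 2, 11, 22, 109, 218, 1199, 2398.
Check each in increasing order: 1668^1 ≡ 1668;  1668^2 ≡ 1783;  1668^11 ≡ 1309;  1668^22 ≡ 595;  1668^109 ≡ 1848;  1668^218 ≡ 1327;  1668^1199 ≡ 2398;  1668^2398 ≡ 1.
Smallest exponent giving 1 is 2398.

2398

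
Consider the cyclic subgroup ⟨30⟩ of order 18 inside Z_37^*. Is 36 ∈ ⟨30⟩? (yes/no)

yes

⟨30⟩ has order 18; its elements mod 37 are {1, 3, 4, 7, 9, 10, 11, 12, 16, 21, 25, 26, 27, 28, 30, 33, 34, 36}.
36 is in this set.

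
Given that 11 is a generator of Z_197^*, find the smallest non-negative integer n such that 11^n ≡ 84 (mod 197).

133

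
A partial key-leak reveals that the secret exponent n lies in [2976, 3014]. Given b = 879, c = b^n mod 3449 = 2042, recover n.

2977

Compute 879^2976 mod 3449 = 3365, then multiply by 879 repeatedly:
  879^2976=3365  879^2977=2042
Found 2042 at exponent 2977.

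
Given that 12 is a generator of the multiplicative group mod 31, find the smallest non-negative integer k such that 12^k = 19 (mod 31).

16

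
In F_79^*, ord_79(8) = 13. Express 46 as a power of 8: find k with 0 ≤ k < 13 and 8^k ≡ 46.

9

Successive powers of 8 modulo 79:
  8^0=1  8^1=8  8^2=64  8^3=38  8^4=67  8^5=62
  8^6=22  8^7=18  8^8=65  8^9=46
So 8^9 ≡ 46 (mod 79), giving k = 9.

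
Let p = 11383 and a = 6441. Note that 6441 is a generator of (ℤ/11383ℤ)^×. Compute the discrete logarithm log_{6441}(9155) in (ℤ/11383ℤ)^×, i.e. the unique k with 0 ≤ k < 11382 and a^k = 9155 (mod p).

Baby-step giant-step with m = ceil(sqrt(11382)) = 107.
Baby table (6441^j mod 11383 for j=0..106):
  0:1  1:6441  2:6829  3:1677  4:10473  5:935  6:728  7:10635
  8:8524  9:2875  10:9117  11:9083  12:6366  13:1840  14:1737  15:9911
  16:887  17:10284  18:1567  19:7709  20:1023  21:9769  22:8288  23:8121
  24:2476  25:333  26:4849  27:8840  28:674  29:4311  30:4014  31:3381
  32:1342  33:4125  34:1203  35:8083  36:8144  37:2640  38:9421  39:9271
  40:10676  41:10796  42:9672  43:9576  44:5922  45:10552  46:8922  47:5218
  48:6522  49:4932  50:8442  51:9714  52:6906  53:8165  54:1305  55:4851
  56:10339  57:2949  58:7665  59:2194  60:5251  61:2798  62:2629  63:6868
  64:2450  65:3612  66:9423  67:10770  68:1568  69:2767  70:7852  71:63
  72:7378  73:9056  74:3204  75:10968  76:1990  77:332  78:9791  79:2011
  80:10380  81:5221  82:3079  83:2653  84:2090  85:6984  86:9711  87:10349
  88:10444  89:7657  90:7581  91:7534  92:765  93:9909  94:10771  95:8009
  96:9596  97:9529  98:10536  99:8313  100:9784  101:2456  102:8109  103:4865
  104:9449  105:7491  106:8377
Giant step factor: 6441^(-107) ≡ 68 (mod 11383).
Scan 9155·68^i mod 11383 for i = 0, 1, …:
  i=0: 9155   i=1: 7858   i=2: 10726   i=3: 856
  i=4: 1293   i=5: 8243   i=6: 2757   i=7: 5348
  i=8: 10791   i=9: 5276     …   i=92: 7673
  i=93: 9529
Match at i=93, j=97: k = 93·107 + 97 = 10048.

10048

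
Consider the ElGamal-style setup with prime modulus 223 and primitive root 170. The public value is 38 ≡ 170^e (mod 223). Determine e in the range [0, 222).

182

Baby-step giant-step with m = ceil(sqrt(222)) = 15.
Baby table (170^j mod 223 for j=0..14):
  0:1  1:170  2:133  3:87  4:72  5:198  6:210  7:20
  8:55  9:207  10:179  11:102  12:169  13:186  14:177
Giant step factor: 170^(-15) ≡ 104 (mod 223).
Scan 38·104^i mod 223 for i = 0, 1, …:
  i=0: 38   i=1: 161   i=2: 19   i=3: 192
  i=4: 121   i=5: 96   i=6: 172   i=7: 48
  i=8: 86   i=9: 24   i=10: 43   i=11: 12
  i=12: 133
Match at i=12, j=2: e = 12·15 + 2 = 182.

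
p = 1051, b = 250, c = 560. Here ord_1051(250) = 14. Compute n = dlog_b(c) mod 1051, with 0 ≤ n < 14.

9

Successive powers of 250 modulo 1051:
  250^0=1  250^1=250  250^2=491  250^3=834  250^4=402  250^5=655
  250^6=845  250^7=1050  250^8=801  250^9=560
So 250^9 ≡ 560 (mod 1051), giving n = 9.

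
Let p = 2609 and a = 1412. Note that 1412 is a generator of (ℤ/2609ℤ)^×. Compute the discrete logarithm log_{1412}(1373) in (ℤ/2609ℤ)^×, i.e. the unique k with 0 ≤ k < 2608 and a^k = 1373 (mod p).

645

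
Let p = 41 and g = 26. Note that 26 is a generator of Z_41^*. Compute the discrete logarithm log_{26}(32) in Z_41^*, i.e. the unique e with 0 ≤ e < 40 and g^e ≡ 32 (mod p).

10

Successive powers of 26 modulo 41:
  26^0=1  26^1=26  26^2=20  26^3=28  26^4=31  26^5=27
  26^6=5  26^7=7  26^8=18  26^9=17  26^10=32
So 26^10 ≡ 32 (mod 41), giving e = 10.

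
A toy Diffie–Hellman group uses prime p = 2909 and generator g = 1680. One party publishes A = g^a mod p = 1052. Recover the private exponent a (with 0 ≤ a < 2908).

Baby-step giant-step with m = ceil(sqrt(2908)) = 54.
Baby table (1680^j mod 2909 for j=0..53):
  0:1  1:1680  2:670  3:2726  4:914  5:2477  6:1490  7:1460
  8:513  9:776  10:448  11:2118  12:533  13:2377  14:2212  15:1367
  16:1359  17:2464  18:13  19:1477  20:2892  21:530  22:246  23:202
  24:1916  25:1526  26:851  27:1361  28:6  29:1353  30:1111  31:1811
  32:2575  33:317  34:213  35:33  36:169  37:1747  38:2688  39:1072
  40:289  41:2626  42:1636  43:2384  44:2336  45:239  46:78  47:135
  48:2807  49:271  50:1476  51:1212  52:2769  53:429
Giant step factor: 1680^(-54) ≡ 2766 (mod 2909).
Scan 1052·2766^i mod 2909 for i = 0, 1, …:
  i=0: 1052   i=1: 832   i=2: 293   i=3: 1736
  i=4: 1926   i=5: 937   i=6: 2732   i=7: 2039
  i=8: 2232   i=9: 814     …   i=45: 2297
  i=46: 246
Match at i=46, j=22: a = 46·54 + 22 = 2506.

2506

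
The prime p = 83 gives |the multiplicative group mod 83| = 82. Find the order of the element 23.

41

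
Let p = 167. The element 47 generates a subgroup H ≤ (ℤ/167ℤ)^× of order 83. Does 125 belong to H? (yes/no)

125 ∈ ⟨47⟩ iff 125^83 ≡ 1 (mod 167), since |⟨47⟩| = 83.
125^83 mod 167 = 166.
Since 166 ≠ 1, 125 does not lie in the subgroup.

no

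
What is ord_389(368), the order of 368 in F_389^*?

The order of 368 must divide p − 1 = 388 = 2^2 · 97.
Divisors: 1, 2, 4, 97, 194, 388.
Check each in increasing order: 368^1 ≡ 368;  368^2 ≡ 52;  368^4 ≡ 370;  368^97 ≡ 115;  368^194 ≡ 388;  368^388 ≡ 1.
Smallest exponent giving 1 is 388.

388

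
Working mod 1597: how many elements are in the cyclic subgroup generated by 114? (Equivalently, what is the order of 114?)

84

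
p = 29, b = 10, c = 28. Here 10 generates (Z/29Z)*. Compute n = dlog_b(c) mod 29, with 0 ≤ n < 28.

14

Successive powers of 10 modulo 29:
  10^0=1  10^1=10  10^2=13  10^3=14  10^4=24  10^5=8
  10^6=22  10^7=17  10^8=25  10^9=18  10^10=6  10^11=2
  10^12=20  10^13=26  10^14=28
So 10^14 ≡ 28 (mod 29), giving n = 14.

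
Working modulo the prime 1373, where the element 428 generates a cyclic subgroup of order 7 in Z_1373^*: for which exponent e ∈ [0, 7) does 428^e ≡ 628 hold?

5

Successive powers of 428 modulo 1373:
  428^0=1  428^1=428  428^2=575  428^3=333  428^4=1105  428^5=628
So 428^5 ≡ 628 (mod 1373), giving e = 5.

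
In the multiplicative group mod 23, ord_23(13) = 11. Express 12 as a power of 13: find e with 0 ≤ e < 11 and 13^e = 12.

3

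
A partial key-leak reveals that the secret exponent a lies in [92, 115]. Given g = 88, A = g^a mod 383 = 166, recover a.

101

Compute 88^92 mod 383 = 161, then multiply by 88 repeatedly:
  88^92=161  88^93=380  88^94=119  88^95=131  88^96=38
  88^97=280  88^98=128  88^99=157  88^100=28  88^101=166
Found 166 at exponent 101.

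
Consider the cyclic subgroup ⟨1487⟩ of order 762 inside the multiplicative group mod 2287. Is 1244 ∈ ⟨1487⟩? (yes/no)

yes

1244 ∈ ⟨1487⟩ iff 1244^762 ≡ 1 (mod 2287), since |⟨1487⟩| = 762.
1244^762 mod 2287 = 1.
Since 1 = 1, 1244 lies in the subgroup.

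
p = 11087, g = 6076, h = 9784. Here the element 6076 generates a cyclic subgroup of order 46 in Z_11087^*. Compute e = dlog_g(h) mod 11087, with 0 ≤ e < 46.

10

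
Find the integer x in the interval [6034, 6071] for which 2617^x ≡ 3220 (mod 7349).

6065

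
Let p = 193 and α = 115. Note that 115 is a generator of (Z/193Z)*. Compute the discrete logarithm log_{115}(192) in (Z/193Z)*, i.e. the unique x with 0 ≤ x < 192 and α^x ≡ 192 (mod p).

Baby-step giant-step with m = ceil(sqrt(192)) = 14.
Baby table (115^j mod 193 for j=0..13):
  0:1  1:115  2:101  3:35  4:165  5:61  6:67  7:178
  8:12  9:29  10:54  11:34  12:50  13:153
Giant step factor: 115^(-14) ≡ 187 (mod 193).
Scan 192·187^i mod 193 for i = 0, 1, …:
  i=0: 192   i=1: 6   i=2: 157   i=3: 23
  i=4: 55   i=5: 56   i=6: 50
Match at i=6, j=12: x = 6·14 + 12 = 96.

96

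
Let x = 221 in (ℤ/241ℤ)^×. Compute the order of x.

The order of 221 must divide p − 1 = 240 = 2^4 · 3 · 5.
Divisors: 1, 2, 3, 4, 5, 6, 8, 10, 12, 15, 16, 20, 24, 30, 40, 48, 60, 80, 120, 240.
Check each in increasing order: 221^1 ≡ 221;  221^2 ≡ 159;  221^3 ≡ 194;  221^4 ≡ 217;  221^5 ≡ 239;  221^6 ≡ 40;  221^8 ≡ 94;  221^10 ≡ 4;  221^12 ≡ 154;  221^15 ≡ 233;  221^16 ≡ 160;  221^20 ≡ 16;  221^24 ≡ 98;  221^30 ≡ 64;  221^40 ≡ 15;  221^48 ≡ 205;  221^60 ≡ 240;  221^80 ≡ 225;  221^120 ≡ 1.
Smallest exponent giving 1 is 120.

120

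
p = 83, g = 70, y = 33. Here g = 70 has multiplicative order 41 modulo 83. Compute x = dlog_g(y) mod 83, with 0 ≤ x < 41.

Successive powers of 70 modulo 83:
  70^0=1  70^1=70  70^2=3  70^3=44  70^4=9  70^5=49
  70^6=27  70^7=64  70^8=81  70^9=26  70^10=77  70^11=78
  70^12=65  70^13=68  70^14=29  70^15=38  70^16=4  70^17=31
  70^18=12  70^19=10  70^20=36  70^21=30  70^22=25  70^23=7
  70^24=75  70^25=21  70^26=59  70^27=63  70^28=11  70^29=23
  70^30=33
So 70^30 ≡ 33 (mod 83), giving x = 30.

30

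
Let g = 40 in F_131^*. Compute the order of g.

The order of 40 must divide p − 1 = 130 = 2 · 5 · 13.
Divisors: 1, 2, 5, 10, 13, 26, 65, 130.
Check each in increasing order: 40^1 ≡ 40;  40^2 ≡ 28;  40^5 ≡ 51;  40^10 ≡ 112;  40^13 ≡ 73;  40^26 ≡ 89;  40^65 ≡ 130;  40^130 ≡ 1.
Smallest exponent giving 1 is 130.

130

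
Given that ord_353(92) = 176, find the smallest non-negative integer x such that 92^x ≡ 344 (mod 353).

127

Baby-step giant-step with m = ceil(sqrt(176)) = 14.
Baby table (92^j mod 353 for j=0..13):
  0:1  1:92  2:345  3:323  4:64  5:240  6:194  7:198
  8:213  9:181  10:61  11:317  12:218  13:288
Giant step factor: 92^(-14) ≡ 269 (mod 353).
Scan 344·269^i mod 353 for i = 0, 1, …:
  i=0: 344   i=1: 50   i=2: 36   i=3: 153
  i=4: 209   i=5: 94   i=6: 223   i=7: 330
  i=8: 167   i=9: 92
Match at i=9, j=1: x = 9·14 + 1 = 127.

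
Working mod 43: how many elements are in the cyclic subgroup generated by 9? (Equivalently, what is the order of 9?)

The order of 9 must divide p − 1 = 42 = 2 · 3 · 7.
Divisors: 1, 2, 3, 6, 7, 14, 21, 42.
Check each in increasing order: 9^1 ≡ 9;  9^2 ≡ 38;  9^3 ≡ 41;  9^6 ≡ 4;  9^7 ≡ 36;  9^14 ≡ 6;  9^21 ≡ 1.
Smallest exponent giving 1 is 21.

21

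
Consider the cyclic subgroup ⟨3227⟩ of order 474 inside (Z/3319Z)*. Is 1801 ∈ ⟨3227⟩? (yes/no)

1801 ∈ ⟨3227⟩ iff 1801^474 ≡ 1 (mod 3319), since |⟨3227⟩| = 474.
1801^474 mod 3319 = 3161.
Since 3161 ≠ 1, 1801 does not lie in the subgroup.

no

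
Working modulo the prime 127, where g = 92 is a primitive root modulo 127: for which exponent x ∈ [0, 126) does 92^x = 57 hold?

55

Baby-step giant-step with m = ceil(sqrt(126)) = 12.
Baby table (92^j mod 127 for j=0..11):
  0:1  1:92  2:82  3:51  4:120  5:118  6:61  7:24
  8:49  9:63  10:81  11:86
Giant step factor: 92^(-12) ≡ 117 (mod 127).
Scan 57·117^i mod 127 for i = 0, 1, …:
  i=0: 57   i=1: 65   i=2: 112   i=3: 23
  i=4: 24
Match at i=4, j=7: x = 4·12 + 7 = 55.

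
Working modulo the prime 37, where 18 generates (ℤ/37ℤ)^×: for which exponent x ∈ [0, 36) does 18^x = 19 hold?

19

Successive powers of 18 modulo 37:
  18^0=1  18^1=18  18^2=28  18^3=23  18^4=7  18^5=15
  18^6=11  18^7=13  18^8=12  18^9=31  18^10=3  18^11=17
  18^12=10  18^13=32  18^14=21  18^15=8  18^16=33  18^17=2
  18^18=36  18^19=19
So 18^19 ≡ 19 (mod 37), giving x = 19.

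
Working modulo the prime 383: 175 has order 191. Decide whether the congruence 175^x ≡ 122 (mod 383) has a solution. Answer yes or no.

122 ∈ ⟨175⟩ iff 122^191 ≡ 1 (mod 383), since |⟨175⟩| = 191.
122^191 mod 383 = 382.
Since 382 ≠ 1, 122 does not lie in the subgroup.

no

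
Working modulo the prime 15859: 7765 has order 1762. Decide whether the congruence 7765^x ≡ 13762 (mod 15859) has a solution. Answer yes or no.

no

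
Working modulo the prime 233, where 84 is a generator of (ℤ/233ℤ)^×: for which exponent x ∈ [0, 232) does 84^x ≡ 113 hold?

14

Baby-step giant-step with m = ceil(sqrt(232)) = 16.
Baby table (84^j mod 233 for j=0..15):
  0:1  1:84  2:66  3:185  4:162  5:94  6:207  7:146
  8:148  9:83  10:215  11:119  12:210  13:165  14:113  15:172
Giant step factor: 84^(-16) ≡ 117 (mod 233).
Scan 113·117^i mod 233 for i = 0, 1, …:
  i=0: 113
Match at i=0, j=14: x = 0·16 + 14 = 14.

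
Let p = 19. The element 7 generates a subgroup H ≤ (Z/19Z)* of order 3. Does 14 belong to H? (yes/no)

no

14 ∈ ⟨7⟩ iff 14^3 ≡ 1 (mod 19), since |⟨7⟩| = 3.
14^3 mod 19 = 8.
Since 8 ≠ 1, 14 does not lie in the subgroup.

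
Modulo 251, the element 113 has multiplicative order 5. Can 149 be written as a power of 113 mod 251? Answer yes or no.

149 ∈ ⟨113⟩ iff 149^5 ≡ 1 (mod 251), since |⟨113⟩| = 5.
149^5 mod 251 = 1.
Since 1 = 1, 149 lies in the subgroup.

yes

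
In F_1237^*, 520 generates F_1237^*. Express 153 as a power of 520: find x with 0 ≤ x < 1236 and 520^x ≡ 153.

408

Baby-step giant-step with m = ceil(sqrt(1236)) = 36.
Baby table (520^j mod 1237 for j=0..35):
  0:1  1:520  2:734  3:684  4:661  5:1071  6:270  7:619
  8:260  9:367  10:342  11:949  12:1154  13:135  14:928  15:130
  16:802  17:171  18:1093  19:577  20:686  21:464  22:65  23:401
  24:704  25:1165  26:907  27:343  28:232  29:651  30:819  31:352
  32:1201  33:1072  34:790  35:116
Giant step factor: 520^(-36) ≡ 1199 (mod 1237).
Scan 153·1199^i mod 1237 for i = 0, 1, …:
  i=0: 153   i=1: 371   i=2: 746   i=3: 103
  i=4: 1034   i=5: 292   i=6: 37   i=7: 1068
  i=8: 237   i=9: 890   i=10: 816   i=11: 1154
Match at i=11, j=12: x = 11·36 + 12 = 408.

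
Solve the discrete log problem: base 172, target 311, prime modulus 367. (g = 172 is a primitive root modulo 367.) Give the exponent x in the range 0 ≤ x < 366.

39

Baby-step giant-step with m = ceil(sqrt(366)) = 20.
Baby table (172^j mod 367 for j=0..19):
  0:1  1:172  2:224  3:360  4:264  5:267  6:49  7:354
  8:333  9:24  10:91  11:238  12:199  13:97  14:169  15:75
  16:55  17:285  18:209  19:349
Giant step factor: 172^(-20) ≡ 328 (mod 367).
Scan 311·328^i mod 367 for i = 0, 1, …:
  i=0: 311   i=1: 349
Match at i=1, j=19: x = 1·20 + 19 = 39.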